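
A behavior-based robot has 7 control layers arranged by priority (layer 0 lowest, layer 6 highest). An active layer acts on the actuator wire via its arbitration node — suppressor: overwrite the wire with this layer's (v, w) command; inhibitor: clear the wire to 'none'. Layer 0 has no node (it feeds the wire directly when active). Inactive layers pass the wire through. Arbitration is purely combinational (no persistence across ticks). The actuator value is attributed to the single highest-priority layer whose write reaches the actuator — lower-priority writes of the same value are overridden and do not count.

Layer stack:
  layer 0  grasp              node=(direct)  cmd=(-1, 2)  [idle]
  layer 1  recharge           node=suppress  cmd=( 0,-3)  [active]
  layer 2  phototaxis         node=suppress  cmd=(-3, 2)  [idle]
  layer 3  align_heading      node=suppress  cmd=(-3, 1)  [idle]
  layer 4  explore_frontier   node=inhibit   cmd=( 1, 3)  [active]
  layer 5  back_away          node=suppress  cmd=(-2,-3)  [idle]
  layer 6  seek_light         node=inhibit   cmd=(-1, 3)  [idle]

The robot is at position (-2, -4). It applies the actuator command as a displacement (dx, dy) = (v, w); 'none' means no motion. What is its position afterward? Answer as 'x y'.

-2 -4

[0] grasp off; wire := none
[1] recharge on (suppress); wire := (0, -3)
[2] phototaxis off; pass (0, -3)
[3] align_heading off; pass (0, -3)
[4] explore_frontier on (inhibit); wire := none
[5] back_away off; pass none
[6] seek_light off; pass none
output none
position: (-2, -4) + none = (-2, -4)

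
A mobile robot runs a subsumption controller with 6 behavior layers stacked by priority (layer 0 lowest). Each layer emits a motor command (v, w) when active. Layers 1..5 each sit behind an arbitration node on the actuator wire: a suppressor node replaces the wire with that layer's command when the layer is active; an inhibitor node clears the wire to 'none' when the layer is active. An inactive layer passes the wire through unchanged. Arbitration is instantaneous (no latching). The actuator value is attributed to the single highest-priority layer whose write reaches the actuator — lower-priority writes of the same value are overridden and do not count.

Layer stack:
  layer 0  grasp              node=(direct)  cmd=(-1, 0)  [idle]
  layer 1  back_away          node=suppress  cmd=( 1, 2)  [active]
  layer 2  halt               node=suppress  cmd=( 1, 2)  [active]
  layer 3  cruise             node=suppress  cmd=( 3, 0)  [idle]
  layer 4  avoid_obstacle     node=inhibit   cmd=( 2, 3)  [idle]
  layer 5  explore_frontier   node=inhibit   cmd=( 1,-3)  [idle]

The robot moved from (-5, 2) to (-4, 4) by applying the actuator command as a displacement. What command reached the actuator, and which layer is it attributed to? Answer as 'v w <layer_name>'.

displacement = (-4, 4) − (-5, 2) = (1, 2)
layer 0 (grasp) idle — none
layer 1 (back_away) active — suppresses: (1, 2)
layer 2 (halt) active — suppresses: (1, 2)
layer 3 (cruise) idle — unchanged: (1, 2)
layer 4 (avoid_obstacle) idle — unchanged: (1, 2)
layer 5 (explore_frontier) idle — unchanged: (1, 2)
→ actuator (1, 2) — from layer 2 (halt)

1 2 halt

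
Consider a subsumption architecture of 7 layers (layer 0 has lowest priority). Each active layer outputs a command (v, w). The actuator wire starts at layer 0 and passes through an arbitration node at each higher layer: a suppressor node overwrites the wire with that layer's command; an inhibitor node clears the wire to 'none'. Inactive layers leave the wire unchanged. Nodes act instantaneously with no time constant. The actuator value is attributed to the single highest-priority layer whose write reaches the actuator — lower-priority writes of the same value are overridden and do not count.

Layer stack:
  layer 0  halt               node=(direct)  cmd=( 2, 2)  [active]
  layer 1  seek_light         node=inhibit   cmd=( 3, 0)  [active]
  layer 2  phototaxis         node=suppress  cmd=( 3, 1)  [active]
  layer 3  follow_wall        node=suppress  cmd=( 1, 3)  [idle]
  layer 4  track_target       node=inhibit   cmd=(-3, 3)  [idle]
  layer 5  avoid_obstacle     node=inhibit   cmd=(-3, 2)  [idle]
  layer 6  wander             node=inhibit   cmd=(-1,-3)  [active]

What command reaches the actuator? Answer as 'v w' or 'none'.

layer 0 (halt) active — direct: (2, 2)
layer 1 (seek_light) active — inhibits: none
layer 2 (phototaxis) active — suppresses: (3, 1)
layer 3 (follow_wall) idle — unchanged: (3, 1)
layer 4 (track_target) idle — unchanged: (3, 1)
layer 5 (avoid_obstacle) idle — unchanged: (3, 1)
layer 6 (wander) active — inhibits: none
→ actuator none

none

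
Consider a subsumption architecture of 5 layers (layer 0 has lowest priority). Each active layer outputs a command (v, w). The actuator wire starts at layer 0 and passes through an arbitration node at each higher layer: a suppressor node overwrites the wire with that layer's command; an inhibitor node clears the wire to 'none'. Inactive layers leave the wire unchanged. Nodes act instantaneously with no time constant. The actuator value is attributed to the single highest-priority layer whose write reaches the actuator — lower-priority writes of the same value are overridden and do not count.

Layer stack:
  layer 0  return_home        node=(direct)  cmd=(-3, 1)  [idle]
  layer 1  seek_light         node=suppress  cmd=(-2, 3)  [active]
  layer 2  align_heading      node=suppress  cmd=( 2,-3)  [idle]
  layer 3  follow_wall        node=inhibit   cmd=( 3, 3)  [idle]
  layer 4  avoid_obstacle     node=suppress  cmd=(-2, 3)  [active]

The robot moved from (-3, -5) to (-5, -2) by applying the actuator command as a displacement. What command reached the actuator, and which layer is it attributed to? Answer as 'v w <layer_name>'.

-2 3 avoid_obstacle

displacement = (-5, -2) − (-3, -5) = (-2, 3)
[0] return_home off; wire := none
[1] seek_light on (suppress); wire := (-2, 3)
[2] align_heading off; pass (-2, 3)
[3] follow_wall off; pass (-2, 3)
[4] avoid_obstacle on (suppress); wire := (-2, 3)
output (-2, 3) — from layer 4 (avoid_obstacle)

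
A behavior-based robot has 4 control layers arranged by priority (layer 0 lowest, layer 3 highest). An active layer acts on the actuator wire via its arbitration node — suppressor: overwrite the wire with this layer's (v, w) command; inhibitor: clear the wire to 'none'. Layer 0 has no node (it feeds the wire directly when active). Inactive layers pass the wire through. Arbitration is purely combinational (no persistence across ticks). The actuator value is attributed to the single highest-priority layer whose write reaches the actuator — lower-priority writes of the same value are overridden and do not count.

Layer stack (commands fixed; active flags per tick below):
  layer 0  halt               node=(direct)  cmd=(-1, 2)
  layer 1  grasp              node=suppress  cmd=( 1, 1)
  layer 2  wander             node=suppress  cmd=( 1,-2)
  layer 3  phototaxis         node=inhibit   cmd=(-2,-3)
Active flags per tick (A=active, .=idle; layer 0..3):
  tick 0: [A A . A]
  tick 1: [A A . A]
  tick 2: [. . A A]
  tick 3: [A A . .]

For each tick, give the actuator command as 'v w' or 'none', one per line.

none
none
none
1 1

tick 0:
  L0 halt: active, feeds wire = (-1, 2)
  L1 grasp: active, suppressor → wire = (1, 1)
  L2 wander: idle → wire stays (1, 1)
  L3 phototaxis: active, inhibitor → wire = none
  actuator = none
tick 1:
  L0 halt: active, feeds wire = (-1, 2)
  L1 grasp: active, suppressor → wire = (1, 1)
  L2 wander: idle → wire stays (1, 1)
  L3 phototaxis: active, inhibitor → wire = none
  actuator = none
tick 2:
  L0 halt: idle → wire = none
  L1 grasp: idle → wire stays none
  L2 wander: active, suppressor → wire = (1, -2)
  L3 phototaxis: active, inhibitor → wire = none
  actuator = none
tick 3:
  L0 halt: active, feeds wire = (-1, 2)
  L1 grasp: active, suppressor → wire = (1, 1)
  L2 wander: idle → wire stays (1, 1)
  L3 phototaxis: idle → wire stays (1, 1)
  actuator = (1, 1)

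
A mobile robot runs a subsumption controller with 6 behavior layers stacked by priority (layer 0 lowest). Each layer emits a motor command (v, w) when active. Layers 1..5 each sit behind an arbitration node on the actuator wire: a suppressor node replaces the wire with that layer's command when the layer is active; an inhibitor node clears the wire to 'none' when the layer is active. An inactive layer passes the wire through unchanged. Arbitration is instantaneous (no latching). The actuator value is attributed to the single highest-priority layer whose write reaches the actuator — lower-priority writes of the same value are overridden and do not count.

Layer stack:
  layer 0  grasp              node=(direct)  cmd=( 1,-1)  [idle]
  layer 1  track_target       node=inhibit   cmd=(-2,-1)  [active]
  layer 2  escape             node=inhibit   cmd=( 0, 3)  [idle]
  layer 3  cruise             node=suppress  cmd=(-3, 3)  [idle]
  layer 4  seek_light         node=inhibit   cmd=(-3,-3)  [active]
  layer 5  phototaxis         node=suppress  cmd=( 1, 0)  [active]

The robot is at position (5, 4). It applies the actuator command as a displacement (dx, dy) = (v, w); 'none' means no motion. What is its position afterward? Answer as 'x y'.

6 4

[0] grasp off; wire := none
[1] track_target on (inhibit); wire := none
[2] escape off; pass none
[3] cruise off; pass none
[4] seek_light on (inhibit); wire := none
[5] phototaxis on (suppress); wire := (1, 0)
output (1, 0)
position: (5, 4) + (1, 0) = (6, 4)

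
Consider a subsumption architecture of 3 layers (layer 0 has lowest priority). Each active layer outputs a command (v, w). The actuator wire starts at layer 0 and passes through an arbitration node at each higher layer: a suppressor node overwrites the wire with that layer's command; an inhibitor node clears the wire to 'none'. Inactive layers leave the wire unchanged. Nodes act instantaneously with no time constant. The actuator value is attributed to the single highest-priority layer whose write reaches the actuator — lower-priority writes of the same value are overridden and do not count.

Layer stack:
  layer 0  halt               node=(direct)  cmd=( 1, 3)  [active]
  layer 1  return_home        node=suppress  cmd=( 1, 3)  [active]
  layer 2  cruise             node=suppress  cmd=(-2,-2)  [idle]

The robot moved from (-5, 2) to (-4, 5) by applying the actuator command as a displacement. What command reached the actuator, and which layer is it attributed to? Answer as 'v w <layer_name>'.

displacement = (-4, 5) − (-5, 2) = (1, 3)
L0 halt: active, feeds wire = (1, 3)
L1 return_home: active, suppressor → wire = (1, 3)
L2 cruise: idle → wire stays (1, 3)
actuator = (1, 3) — from layer 1 (return_home)

1 3 return_home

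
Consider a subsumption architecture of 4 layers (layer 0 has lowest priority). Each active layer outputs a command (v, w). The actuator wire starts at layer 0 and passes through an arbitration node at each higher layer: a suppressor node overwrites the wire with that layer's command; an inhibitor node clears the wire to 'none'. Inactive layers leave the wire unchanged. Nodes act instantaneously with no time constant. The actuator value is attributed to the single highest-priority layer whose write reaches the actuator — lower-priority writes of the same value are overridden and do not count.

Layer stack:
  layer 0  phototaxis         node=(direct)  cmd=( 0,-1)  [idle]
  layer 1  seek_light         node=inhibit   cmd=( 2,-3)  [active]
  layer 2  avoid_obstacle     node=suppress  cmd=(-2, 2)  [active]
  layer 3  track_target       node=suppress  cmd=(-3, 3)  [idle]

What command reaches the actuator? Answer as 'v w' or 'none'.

L0 phototaxis: idle → wire = none
L1 seek_light: active, inhibitor → wire = none
L2 avoid_obstacle: active, suppressor → wire = (-2, 2)
L3 track_target: idle → wire stays (-2, 2)
actuator = (-2, 2)

-2 2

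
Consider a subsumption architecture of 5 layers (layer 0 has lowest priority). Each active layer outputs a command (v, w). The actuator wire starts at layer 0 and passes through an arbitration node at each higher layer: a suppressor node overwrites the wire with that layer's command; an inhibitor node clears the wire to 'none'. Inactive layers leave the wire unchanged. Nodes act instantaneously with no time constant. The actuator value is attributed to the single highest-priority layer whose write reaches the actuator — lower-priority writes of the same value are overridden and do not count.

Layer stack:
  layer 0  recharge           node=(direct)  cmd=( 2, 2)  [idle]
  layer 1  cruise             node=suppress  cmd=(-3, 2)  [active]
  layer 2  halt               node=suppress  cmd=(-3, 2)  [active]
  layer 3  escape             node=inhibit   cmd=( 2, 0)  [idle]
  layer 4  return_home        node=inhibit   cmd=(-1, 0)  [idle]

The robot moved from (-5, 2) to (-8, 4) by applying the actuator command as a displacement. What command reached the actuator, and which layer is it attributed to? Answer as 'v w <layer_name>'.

displacement = (-8, 4) − (-5, 2) = (-3, 2)
L0 recharge: idle → wire = none
L1 cruise: active, suppressor → wire = (-3, 2)
L2 halt: active, suppressor → wire = (-3, 2)
L3 escape: idle → wire stays (-3, 2)
L4 return_home: idle → wire stays (-3, 2)
actuator = (-3, 2) — from layer 2 (halt)

-3 2 halt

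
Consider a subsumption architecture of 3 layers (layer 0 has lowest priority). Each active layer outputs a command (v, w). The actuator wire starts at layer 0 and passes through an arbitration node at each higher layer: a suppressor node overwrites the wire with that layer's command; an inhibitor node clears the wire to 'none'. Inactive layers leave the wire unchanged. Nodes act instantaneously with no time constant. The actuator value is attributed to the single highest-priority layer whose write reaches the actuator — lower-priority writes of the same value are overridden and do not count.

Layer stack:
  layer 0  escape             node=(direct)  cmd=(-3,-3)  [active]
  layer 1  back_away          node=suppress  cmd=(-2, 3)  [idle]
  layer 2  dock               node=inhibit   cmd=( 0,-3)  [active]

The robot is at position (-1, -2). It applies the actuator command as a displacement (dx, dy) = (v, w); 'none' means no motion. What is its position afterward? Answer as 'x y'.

L0 escape: active, feeds wire = (-3, -3)
L1 back_away: idle → wire stays (-3, -3)
L2 dock: active, inhibitor → wire = none
actuator = none
position: (-1, -2) + none = (-1, -2)

-1 -2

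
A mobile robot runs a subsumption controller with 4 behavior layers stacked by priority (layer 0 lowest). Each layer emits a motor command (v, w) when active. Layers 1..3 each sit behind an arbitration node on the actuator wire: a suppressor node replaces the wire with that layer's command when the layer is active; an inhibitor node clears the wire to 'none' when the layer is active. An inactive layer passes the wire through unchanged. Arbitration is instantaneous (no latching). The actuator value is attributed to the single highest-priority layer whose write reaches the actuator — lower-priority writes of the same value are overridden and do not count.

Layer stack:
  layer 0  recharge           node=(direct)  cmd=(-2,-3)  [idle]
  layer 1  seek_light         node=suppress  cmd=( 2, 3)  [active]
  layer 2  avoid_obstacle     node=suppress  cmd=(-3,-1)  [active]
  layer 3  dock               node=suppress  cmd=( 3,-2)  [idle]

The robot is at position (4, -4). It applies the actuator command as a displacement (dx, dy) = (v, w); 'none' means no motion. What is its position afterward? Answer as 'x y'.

1 -5

L0 recharge: idle → wire = none
L1 seek_light: active, suppressor → wire = (2, 3)
L2 avoid_obstacle: active, suppressor → wire = (-3, -1)
L3 dock: idle → wire stays (-3, -1)
actuator = (-3, -1)
position: (4, -4) + (-3, -1) = (1, -5)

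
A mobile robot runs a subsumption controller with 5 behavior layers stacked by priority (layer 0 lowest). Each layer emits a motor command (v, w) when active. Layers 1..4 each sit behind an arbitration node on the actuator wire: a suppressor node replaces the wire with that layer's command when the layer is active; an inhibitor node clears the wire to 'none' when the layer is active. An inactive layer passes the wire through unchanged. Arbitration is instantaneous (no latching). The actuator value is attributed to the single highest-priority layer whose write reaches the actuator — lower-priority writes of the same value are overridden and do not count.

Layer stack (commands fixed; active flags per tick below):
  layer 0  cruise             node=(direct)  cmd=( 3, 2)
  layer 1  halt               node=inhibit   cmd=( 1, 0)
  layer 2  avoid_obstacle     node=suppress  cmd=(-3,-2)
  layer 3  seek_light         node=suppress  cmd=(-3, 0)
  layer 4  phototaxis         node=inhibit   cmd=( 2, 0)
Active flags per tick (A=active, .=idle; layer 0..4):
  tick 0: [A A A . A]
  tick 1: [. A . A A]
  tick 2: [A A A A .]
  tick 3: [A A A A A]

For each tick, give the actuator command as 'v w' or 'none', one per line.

none
none
-3 0
none

tick 0:
  [0] cruise on; wire := (3, 2)
  [1] halt on (inhibit); wire := none
  [2] avoid_obstacle on (suppress); wire := (-3, -2)
  [3] seek_light off; pass (-3, -2)
  [4] phototaxis on (inhibit); wire := none
  output none
tick 1:
  [0] cruise off; wire := none
  [1] halt on (inhibit); wire := none
  [2] avoid_obstacle off; pass none
  [3] seek_light on (suppress); wire := (-3, 0)
  [4] phototaxis on (inhibit); wire := none
  output none
tick 2:
  [0] cruise on; wire := (3, 2)
  [1] halt on (inhibit); wire := none
  [2] avoid_obstacle on (suppress); wire := (-3, -2)
  [3] seek_light on (suppress); wire := (-3, 0)
  [4] phototaxis off; pass (-3, 0)
  output (-3, 0)
tick 3:
  [0] cruise on; wire := (3, 2)
  [1] halt on (inhibit); wire := none
  [2] avoid_obstacle on (suppress); wire := (-3, -2)
  [3] seek_light on (suppress); wire := (-3, 0)
  [4] phototaxis on (inhibit); wire := none
  output none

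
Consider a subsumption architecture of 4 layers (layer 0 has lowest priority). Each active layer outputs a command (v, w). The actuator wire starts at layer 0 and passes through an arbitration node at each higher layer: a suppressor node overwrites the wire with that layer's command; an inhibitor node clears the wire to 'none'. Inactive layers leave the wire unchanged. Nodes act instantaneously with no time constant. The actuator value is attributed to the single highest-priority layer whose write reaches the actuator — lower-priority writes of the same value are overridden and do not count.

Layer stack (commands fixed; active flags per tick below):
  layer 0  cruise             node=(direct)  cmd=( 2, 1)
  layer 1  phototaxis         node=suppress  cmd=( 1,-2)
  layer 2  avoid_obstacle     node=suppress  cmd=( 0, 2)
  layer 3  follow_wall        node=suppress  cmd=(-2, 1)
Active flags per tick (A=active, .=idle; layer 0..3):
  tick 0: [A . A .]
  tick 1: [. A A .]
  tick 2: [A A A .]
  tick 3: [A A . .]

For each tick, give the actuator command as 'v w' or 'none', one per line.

tick 0:
  L0 cruise: active, feeds wire = (2, 1)
  L1 phototaxis: idle → wire stays (2, 1)
  L2 avoid_obstacle: active, suppressor → wire = (0, 2)
  L3 follow_wall: idle → wire stays (0, 2)
  actuator = (0, 2)
tick 1:
  L0 cruise: idle → wire = none
  L1 phototaxis: active, suppressor → wire = (1, -2)
  L2 avoid_obstacle: active, suppressor → wire = (0, 2)
  L3 follow_wall: idle → wire stays (0, 2)
  actuator = (0, 2)
tick 2:
  L0 cruise: active, feeds wire = (2, 1)
  L1 phototaxis: active, suppressor → wire = (1, -2)
  L2 avoid_obstacle: active, suppressor → wire = (0, 2)
  L3 follow_wall: idle → wire stays (0, 2)
  actuator = (0, 2)
tick 3:
  L0 cruise: active, feeds wire = (2, 1)
  L1 phototaxis: active, suppressor → wire = (1, -2)
  L2 avoid_obstacle: idle → wire stays (1, -2)
  L3 follow_wall: idle → wire stays (1, -2)
  actuator = (1, -2)

0 2
0 2
0 2
1 -2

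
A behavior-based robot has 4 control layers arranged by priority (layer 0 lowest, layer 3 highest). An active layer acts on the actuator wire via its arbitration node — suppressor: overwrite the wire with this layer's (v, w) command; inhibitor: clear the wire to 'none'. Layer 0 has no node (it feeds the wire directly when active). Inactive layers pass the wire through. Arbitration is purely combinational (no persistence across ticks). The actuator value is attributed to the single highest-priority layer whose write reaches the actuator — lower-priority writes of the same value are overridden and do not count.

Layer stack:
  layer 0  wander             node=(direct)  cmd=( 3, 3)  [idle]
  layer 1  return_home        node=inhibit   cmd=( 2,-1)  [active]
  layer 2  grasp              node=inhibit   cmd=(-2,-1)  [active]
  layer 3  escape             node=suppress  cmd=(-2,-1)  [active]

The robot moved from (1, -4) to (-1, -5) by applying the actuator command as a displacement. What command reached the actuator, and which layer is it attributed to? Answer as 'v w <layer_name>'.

displacement = (-1, -5) − (1, -4) = (-2, -1)
[0] wander off; wire := none
[1] return_home on (inhibit); wire := none
[2] grasp on (inhibit); wire := none
[3] escape on (suppress); wire := (-2, -1)
output (-2, -1) — from layer 3 (escape)

-2 -1 escape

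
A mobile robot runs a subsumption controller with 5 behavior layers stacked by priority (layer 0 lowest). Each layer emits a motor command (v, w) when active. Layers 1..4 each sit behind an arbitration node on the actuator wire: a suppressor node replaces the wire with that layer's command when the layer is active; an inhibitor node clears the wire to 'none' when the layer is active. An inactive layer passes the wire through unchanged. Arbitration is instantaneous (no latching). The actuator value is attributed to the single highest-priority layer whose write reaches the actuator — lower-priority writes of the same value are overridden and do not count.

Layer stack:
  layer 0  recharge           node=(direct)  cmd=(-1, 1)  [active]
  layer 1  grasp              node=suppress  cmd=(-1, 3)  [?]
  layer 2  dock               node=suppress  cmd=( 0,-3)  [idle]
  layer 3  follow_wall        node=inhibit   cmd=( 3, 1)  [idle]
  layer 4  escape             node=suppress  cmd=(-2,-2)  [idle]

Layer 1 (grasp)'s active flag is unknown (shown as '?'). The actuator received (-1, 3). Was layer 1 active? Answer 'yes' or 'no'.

yes

If layer 1 is active=yes:
  actuator would be (-1, 3)
If layer 1 is active=no:
  actuator would be (-1, 1)
Observed (-1, 3), so layer 1 was active.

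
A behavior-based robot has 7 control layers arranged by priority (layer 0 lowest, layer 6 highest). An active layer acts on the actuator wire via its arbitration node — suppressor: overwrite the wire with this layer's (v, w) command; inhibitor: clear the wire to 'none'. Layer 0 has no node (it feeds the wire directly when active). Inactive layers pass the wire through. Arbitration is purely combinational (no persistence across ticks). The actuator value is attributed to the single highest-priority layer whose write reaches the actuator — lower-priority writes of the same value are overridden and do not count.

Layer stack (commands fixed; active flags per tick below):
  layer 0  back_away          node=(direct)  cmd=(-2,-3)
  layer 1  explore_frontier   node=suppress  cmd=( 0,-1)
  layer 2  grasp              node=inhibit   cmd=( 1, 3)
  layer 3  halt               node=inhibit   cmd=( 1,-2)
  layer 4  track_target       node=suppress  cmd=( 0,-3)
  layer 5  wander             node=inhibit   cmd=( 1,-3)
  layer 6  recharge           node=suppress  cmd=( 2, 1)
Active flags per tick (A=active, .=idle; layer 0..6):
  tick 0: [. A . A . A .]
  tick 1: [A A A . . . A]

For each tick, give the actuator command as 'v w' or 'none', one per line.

none
2 1

tick 0:
  layer 0 (back_away) idle — none
  layer 1 (explore_frontier) active — suppresses: (0, -1)
  layer 2 (grasp) idle — unchanged: (0, -1)
  layer 3 (halt) active — inhibits: none
  layer 4 (track_target) idle — unchanged: none
  layer 5 (wander) active — inhibits: none
  layer 6 (recharge) idle — unchanged: none
  → actuator none
tick 1:
  layer 0 (back_away) active — direct: (-2, -3)
  layer 1 (explore_frontier) active — suppresses: (0, -1)
  layer 2 (grasp) active — inhibits: none
  layer 3 (halt) idle — unchanged: none
  layer 4 (track_target) idle — unchanged: none
  layer 5 (wander) idle — unchanged: none
  layer 6 (recharge) active — suppresses: (2, 1)
  → actuator (2, 1)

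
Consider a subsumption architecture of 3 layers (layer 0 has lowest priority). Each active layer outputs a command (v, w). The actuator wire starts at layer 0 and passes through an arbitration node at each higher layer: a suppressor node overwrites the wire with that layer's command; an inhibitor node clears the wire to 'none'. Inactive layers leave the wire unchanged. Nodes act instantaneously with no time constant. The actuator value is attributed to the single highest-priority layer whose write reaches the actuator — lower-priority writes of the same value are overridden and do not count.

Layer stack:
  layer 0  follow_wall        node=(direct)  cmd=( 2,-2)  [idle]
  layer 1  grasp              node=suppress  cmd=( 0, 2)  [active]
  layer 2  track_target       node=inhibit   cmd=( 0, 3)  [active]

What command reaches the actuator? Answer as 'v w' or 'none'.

none

layer 0 (follow_wall) idle — none
layer 1 (grasp) active — suppresses: (0, 2)
layer 2 (track_target) active — inhibits: none
→ actuator none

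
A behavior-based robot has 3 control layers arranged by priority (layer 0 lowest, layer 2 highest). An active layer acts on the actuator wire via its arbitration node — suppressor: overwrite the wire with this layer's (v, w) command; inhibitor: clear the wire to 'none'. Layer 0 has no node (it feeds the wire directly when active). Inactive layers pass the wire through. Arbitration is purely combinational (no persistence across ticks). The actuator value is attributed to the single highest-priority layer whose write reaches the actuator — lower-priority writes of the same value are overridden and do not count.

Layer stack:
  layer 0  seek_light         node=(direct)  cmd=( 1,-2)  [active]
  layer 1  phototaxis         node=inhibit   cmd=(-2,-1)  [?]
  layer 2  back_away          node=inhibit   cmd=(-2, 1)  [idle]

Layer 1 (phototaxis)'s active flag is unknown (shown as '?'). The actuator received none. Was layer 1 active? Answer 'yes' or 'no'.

If layer 1 is active=yes:
  actuator would be none
If layer 1 is active=no:
  actuator would be (1, -2)
Observed none, so layer 1 was active.

yes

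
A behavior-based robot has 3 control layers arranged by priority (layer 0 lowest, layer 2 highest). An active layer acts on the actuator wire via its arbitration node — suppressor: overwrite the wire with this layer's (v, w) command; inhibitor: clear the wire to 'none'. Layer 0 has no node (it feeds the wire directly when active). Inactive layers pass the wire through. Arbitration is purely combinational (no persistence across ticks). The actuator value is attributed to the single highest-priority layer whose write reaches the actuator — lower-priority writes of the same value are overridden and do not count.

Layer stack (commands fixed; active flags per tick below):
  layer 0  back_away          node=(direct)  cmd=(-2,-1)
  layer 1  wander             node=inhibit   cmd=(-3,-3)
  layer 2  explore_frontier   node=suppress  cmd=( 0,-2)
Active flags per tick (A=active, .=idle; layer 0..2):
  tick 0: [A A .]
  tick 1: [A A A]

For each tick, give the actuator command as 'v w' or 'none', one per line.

tick 0:
  [0] back_away on; wire := (-2, -1)
  [1] wander on (inhibit); wire := none
  [2] explore_frontier off; pass none
  output none
tick 1:
  [0] back_away on; wire := (-2, -1)
  [1] wander on (inhibit); wire := none
  [2] explore_frontier on (suppress); wire := (0, -2)
  output (0, -2)

none
0 -2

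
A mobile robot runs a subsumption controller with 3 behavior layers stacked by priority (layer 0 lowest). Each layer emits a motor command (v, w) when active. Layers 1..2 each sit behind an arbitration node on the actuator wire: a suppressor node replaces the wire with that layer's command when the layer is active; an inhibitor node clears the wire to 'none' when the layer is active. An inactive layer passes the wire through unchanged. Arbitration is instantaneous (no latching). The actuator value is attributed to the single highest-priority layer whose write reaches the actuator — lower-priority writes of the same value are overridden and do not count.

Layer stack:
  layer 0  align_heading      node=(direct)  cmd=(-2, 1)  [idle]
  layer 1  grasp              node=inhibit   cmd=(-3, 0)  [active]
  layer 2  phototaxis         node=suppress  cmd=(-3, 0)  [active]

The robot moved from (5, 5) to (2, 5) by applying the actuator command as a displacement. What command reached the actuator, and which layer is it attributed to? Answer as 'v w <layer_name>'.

displacement = (2, 5) − (5, 5) = (-3, 0)
[0] align_heading off; wire := none
[1] grasp on (inhibit); wire := none
[2] phototaxis on (suppress); wire := (-3, 0)
output (-3, 0) — from layer 2 (phototaxis)

-3 0 phototaxis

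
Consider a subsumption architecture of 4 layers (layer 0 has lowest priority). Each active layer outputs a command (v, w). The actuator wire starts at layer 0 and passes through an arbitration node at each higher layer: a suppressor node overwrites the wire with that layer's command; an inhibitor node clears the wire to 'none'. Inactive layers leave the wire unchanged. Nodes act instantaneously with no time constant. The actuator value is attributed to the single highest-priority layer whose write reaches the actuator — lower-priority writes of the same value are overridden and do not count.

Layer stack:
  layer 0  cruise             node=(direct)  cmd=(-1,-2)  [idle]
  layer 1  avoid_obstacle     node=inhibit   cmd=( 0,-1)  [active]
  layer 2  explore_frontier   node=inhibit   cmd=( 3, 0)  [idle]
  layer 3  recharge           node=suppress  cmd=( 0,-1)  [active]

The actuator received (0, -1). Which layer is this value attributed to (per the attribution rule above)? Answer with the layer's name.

layer 0 (cruise) idle — none
layer 1 (avoid_obstacle) active — inhibits: none
layer 2 (explore_frontier) idle — unchanged: none
layer 3 (recharge) active — suppresses: (0, -1)
→ actuator (0, -1)
last writer: layer 3 = recharge

recharge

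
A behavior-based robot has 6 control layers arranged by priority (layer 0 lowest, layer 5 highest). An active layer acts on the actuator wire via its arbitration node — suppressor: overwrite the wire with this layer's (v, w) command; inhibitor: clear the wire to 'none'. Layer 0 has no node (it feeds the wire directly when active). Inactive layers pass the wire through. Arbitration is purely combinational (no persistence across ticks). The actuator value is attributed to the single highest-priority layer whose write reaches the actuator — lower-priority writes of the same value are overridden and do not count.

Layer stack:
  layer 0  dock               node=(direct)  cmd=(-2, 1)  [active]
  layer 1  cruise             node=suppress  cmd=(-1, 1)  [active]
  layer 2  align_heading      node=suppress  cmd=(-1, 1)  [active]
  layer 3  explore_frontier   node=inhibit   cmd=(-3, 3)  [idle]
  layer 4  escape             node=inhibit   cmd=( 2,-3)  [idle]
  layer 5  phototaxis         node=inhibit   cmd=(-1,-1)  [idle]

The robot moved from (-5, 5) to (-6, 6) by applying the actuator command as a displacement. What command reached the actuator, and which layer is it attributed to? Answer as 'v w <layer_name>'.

-1 1 align_heading

displacement = (-6, 6) − (-5, 5) = (-1, 1)
L0 dock: active, feeds wire = (-2, 1)
L1 cruise: active, suppressor → wire = (-1, 1)
L2 align_heading: active, suppressor → wire = (-1, 1)
L3 explore_frontier: idle → wire stays (-1, 1)
L4 escape: idle → wire stays (-1, 1)
L5 phototaxis: idle → wire stays (-1, 1)
actuator = (-1, 1) — from layer 2 (align_heading)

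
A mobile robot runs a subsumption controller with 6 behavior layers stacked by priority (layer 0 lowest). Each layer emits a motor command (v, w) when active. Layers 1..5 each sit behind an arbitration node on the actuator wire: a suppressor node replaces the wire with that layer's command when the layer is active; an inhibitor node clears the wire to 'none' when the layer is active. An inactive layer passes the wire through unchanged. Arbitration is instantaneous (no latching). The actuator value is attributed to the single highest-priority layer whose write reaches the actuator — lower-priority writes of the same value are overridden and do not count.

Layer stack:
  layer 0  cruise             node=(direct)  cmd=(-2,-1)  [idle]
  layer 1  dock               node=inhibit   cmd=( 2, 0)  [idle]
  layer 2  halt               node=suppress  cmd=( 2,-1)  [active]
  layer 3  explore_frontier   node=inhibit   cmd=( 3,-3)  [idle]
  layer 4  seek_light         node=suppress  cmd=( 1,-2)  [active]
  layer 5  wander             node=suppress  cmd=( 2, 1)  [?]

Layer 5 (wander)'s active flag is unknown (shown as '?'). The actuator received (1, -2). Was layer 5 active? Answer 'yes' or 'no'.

no

If layer 5 is active=yes:
  actuator would be (2, 1)
If layer 5 is active=no:
  actuator would be (1, -2)
Observed (1, -2), so layer 5 was idle.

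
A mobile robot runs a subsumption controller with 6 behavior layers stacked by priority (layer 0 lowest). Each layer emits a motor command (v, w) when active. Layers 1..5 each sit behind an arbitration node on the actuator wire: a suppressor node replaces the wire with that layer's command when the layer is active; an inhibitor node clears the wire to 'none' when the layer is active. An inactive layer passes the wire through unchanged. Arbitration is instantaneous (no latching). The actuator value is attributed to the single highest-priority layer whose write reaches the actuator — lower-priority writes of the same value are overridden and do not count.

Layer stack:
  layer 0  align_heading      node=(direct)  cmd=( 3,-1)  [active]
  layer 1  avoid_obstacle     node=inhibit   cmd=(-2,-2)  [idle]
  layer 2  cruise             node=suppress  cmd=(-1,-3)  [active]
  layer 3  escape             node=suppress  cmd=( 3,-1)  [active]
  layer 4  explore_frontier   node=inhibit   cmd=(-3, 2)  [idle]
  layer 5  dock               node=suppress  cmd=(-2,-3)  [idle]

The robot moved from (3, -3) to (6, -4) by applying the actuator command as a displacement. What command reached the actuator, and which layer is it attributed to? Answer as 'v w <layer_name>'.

displacement = (6, -4) − (3, -3) = (3, -1)
[0] align_heading on; wire := (3, -1)
[1] avoid_obstacle off; pass (3, -1)
[2] cruise on (suppress); wire := (-1, -3)
[3] escape on (suppress); wire := (3, -1)
[4] explore_frontier off; pass (3, -1)
[5] dock off; pass (3, -1)
output (3, -1) — from layer 3 (escape)

3 -1 escape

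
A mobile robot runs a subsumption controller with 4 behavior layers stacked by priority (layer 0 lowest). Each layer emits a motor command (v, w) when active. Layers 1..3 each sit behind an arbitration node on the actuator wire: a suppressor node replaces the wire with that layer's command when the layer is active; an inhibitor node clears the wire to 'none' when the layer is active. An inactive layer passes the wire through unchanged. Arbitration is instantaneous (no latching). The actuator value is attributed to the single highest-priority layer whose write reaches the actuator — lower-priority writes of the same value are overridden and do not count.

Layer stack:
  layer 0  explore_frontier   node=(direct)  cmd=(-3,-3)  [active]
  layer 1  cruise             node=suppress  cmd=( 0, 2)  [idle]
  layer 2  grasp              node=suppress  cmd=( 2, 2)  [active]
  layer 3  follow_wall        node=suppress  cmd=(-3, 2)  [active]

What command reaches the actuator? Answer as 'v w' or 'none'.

[0] explore_frontier on; wire := (-3, -3)
[1] cruise off; pass (-3, -3)
[2] grasp on (suppress); wire := (2, 2)
[3] follow_wall on (suppress); wire := (-3, 2)
output (-3, 2)

-3 2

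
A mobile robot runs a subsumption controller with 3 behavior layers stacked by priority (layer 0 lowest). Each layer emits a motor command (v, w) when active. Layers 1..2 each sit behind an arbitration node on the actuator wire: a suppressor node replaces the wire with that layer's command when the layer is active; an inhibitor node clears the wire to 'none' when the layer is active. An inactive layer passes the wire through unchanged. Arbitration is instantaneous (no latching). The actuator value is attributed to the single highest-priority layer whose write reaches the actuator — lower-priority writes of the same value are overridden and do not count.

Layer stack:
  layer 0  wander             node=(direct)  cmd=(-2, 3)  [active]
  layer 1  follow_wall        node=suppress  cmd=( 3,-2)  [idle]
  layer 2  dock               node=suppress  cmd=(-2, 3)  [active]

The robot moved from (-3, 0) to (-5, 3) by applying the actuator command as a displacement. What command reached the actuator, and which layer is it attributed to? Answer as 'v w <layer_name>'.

displacement = (-5, 3) − (-3, 0) = (-2, 3)
[0] wander on; wire := (-2, 3)
[1] follow_wall off; pass (-2, 3)
[2] dock on (suppress); wire := (-2, 3)
output (-2, 3) — from layer 2 (dock)

-2 3 dock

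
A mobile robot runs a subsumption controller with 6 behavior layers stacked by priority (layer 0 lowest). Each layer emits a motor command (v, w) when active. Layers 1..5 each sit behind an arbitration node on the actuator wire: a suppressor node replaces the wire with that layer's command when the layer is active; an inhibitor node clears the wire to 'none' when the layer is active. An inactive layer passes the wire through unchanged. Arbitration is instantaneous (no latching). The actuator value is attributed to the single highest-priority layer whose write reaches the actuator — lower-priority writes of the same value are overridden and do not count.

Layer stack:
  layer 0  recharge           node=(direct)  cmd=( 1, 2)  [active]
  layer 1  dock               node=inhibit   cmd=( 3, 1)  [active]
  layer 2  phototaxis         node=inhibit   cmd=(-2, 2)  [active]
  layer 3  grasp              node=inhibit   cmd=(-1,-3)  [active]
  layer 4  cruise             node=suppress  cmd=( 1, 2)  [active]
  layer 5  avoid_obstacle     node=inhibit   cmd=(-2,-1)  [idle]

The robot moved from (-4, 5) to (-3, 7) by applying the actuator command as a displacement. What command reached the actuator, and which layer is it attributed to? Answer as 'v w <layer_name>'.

displacement = (-3, 7) − (-4, 5) = (1, 2)
[0] recharge on; wire := (1, 2)
[1] dock on (inhibit); wire := none
[2] phototaxis on (inhibit); wire := none
[3] grasp on (inhibit); wire := none
[4] cruise on (suppress); wire := (1, 2)
[5] avoid_obstacle off; pass (1, 2)
output (1, 2) — from layer 4 (cruise)

1 2 cruise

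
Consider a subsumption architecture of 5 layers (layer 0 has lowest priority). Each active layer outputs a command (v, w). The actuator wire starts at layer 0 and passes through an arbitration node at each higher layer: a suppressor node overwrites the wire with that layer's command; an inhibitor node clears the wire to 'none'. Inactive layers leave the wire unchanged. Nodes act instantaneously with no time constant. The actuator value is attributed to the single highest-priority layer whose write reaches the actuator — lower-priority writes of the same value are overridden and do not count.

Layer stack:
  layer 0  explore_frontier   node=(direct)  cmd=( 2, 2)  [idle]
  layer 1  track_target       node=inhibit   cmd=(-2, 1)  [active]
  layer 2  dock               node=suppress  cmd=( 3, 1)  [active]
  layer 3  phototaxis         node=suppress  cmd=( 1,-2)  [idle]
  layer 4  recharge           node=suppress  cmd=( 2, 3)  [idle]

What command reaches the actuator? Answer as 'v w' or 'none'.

[0] explore_frontier off; wire := none
[1] track_target on (inhibit); wire := none
[2] dock on (suppress); wire := (3, 1)
[3] phototaxis off; pass (3, 1)
[4] recharge off; pass (3, 1)
output (3, 1)

3 1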